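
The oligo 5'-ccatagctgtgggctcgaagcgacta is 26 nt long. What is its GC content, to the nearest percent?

Base counts: A=6, G=8, T=5, C=7
G+C = 8 + 7 = 15 out of 26 bases
%GC = 15/26 × 100 = 57.69% ≈ 58%

58%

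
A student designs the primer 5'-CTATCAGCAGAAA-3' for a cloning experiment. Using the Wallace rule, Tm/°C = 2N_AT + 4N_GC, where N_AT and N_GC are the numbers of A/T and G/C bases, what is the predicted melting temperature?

C=3, A=6, G=2, T=2
A+T = 8, G+C = 5
Tm = 2(8) + 4(5) = 16 + 20 = 36°C

36°C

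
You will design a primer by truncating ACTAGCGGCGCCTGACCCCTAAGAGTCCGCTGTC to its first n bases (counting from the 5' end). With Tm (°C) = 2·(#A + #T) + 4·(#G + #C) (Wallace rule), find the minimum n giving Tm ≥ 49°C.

First 14 bases: ACTAGCGGCGCCTG → Tm = 48°C (< 49°C)
First 15 bases: ACTAGCGGCGCCTGA → Tm = 50°C (≥ 49°C)
Each additional base adds 2°C (A/T) or 4°C (G/C), so Tm is non-decreasing in n; n = 15 is the first length to reach 49°C.

n = 15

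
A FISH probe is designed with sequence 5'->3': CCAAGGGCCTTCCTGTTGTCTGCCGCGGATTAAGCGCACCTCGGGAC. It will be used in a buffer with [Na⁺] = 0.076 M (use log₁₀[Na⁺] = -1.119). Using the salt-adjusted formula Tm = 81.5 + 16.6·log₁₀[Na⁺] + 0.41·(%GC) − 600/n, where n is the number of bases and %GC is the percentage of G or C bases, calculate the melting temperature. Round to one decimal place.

76.3°C

Length n = 47. Scanning the sequence gives G=14, C=16, T=10, A=7.
G+C = 30, so %GC = 30/47 × 100 = 63.83%
Salt term: 16.6 × (-1.119) = -18.575
GC term: 0.41 × 63.83 = 26.17; length term: −600/47 = −12.766
Tm = 81.5 + (-18.575) + 26.17 − 12.766 = 76.329 → 76.3°C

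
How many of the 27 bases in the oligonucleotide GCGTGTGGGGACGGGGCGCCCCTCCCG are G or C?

Base counts: A=1, C=10, G=13, T=3
Total G or C: 13 + 10 = 23

23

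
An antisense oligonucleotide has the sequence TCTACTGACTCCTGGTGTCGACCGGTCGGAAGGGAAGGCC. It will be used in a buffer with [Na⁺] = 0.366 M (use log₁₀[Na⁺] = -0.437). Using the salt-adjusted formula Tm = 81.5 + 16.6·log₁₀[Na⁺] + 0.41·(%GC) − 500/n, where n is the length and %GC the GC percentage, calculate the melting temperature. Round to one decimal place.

87.4°C

Length n = 40. Base counts: T=8, C=11, A=7, G=14
G+C = 25, so %GC = 25/40 × 100 = 62.5%
Salt term: 16.6 × (-0.437) = -7.254
GC term: 0.41 × 62.5 = 25.625; length term: −500/40 = −12.5
Tm = 81.5 + (-7.254) + 25.625 − 12.5 = 87.371 → 87.4°C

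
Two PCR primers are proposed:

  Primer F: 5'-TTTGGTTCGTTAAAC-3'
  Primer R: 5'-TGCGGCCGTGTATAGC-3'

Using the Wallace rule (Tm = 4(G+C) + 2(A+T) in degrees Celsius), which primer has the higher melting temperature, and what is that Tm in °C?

Primer R, 52°C

Primer F: A+T=10, G+C=5 → Tm = 2(10)+4(5) = 40°C
Primer R: A+T=6, G+C=10 → Tm = 2(6)+4(10) = 52°C
40°C vs 52°C → primer R is higher.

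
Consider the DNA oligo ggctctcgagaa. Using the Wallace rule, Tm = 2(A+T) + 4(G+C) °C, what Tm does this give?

38°C

Counting bases: C=3, G=4, T=2, A=3
So N_AT = 5 and N_GC = 7.
Tm = 2×5 + 4×7 = 38°C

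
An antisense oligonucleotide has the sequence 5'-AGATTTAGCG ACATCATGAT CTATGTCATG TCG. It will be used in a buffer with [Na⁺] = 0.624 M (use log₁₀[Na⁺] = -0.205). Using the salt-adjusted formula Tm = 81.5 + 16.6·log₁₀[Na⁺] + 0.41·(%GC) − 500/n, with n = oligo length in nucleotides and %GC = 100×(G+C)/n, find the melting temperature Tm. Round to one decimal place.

79.1°C

Length n = 33. Scanning the sequence gives A=9, C=6, G=7, T=11.
G+C = 13, so %GC = 13/33 × 100 = 39.394%
Salt term: 16.6 × (-0.205) = -3.403
GC term: 0.41 × 39.394 = 16.152; length term: −500/33 = −15.152
Tm = 81.5 + (-3.403) + 16.152 − 15.152 = 79.097 → 79.1°C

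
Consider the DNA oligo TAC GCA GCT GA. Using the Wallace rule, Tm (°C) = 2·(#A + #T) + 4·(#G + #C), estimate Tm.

Scanning the sequence gives C=3, A=3, T=2, G=3.
AT pairs contribute 5, GC pairs contribute 6.
Tm = 4·6 + 2·5 = 24 + 10 = 34°C

34°C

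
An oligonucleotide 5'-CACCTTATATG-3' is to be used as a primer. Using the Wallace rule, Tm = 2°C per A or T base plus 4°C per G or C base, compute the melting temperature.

G=1, C=3, T=4, A=3
So N_AT = 7 and N_GC = 4.
Tm = 2(7) + 4(4) = 14 + 16 = 30°C

30°C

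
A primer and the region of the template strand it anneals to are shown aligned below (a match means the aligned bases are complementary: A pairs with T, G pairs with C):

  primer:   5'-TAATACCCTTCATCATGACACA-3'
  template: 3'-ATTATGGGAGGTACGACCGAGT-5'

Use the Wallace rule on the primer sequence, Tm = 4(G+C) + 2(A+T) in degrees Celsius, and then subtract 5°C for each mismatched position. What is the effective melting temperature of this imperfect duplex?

35°C

Primer base counts: A=8, T=6, G=1, C=7 → A+T=14, G+C=8
Perfect-match Tm = 2(14) + 4(8) = 28 + 32 = 60°C
Mismatches (positions where the bases are not complementary): 5 (at positions 10, 14, 15, 18, 20)
Effective Tm = 60 − 5×5 = 60 − 25 = 35°C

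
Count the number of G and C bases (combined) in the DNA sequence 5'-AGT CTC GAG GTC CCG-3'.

10

Base counts: G=5, T=3, C=5, A=2
Total G or C: 5 + 5 = 10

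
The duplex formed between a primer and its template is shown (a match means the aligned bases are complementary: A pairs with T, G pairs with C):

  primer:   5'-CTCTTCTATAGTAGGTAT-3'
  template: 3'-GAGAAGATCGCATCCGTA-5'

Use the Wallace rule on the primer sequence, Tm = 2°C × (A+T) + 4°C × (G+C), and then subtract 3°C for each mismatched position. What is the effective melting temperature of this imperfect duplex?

39°C

Primer base counts: A=4, T=8, G=3, C=3 → A+T=12, G+C=6
Perfect-match Tm = 2(12) + 4(6) = 24 + 24 = 48°C
Mismatches (positions where the bases are not complementary): 3 (at positions 9, 10, 16)
Effective Tm = 48 − 3×3 = 48 − 9 = 39°C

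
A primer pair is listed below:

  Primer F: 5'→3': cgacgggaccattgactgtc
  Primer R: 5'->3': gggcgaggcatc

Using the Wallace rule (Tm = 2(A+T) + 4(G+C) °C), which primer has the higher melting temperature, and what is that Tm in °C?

Primer F, 64°C

Primer F: A+T=8, G+C=12 → Tm = 2(8)+4(12) = 64°C
Primer R: A+T=3, G+C=9 → Tm = 2(3)+4(9) = 42°C
64°C vs 42°C → primer F is higher.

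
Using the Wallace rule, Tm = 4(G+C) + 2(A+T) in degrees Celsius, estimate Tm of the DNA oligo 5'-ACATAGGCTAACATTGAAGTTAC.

Base counts: G=4, A=9, T=6, C=4
A+T = 15, G+C = 8
Tm = 2×15 + 4×8 = 62°C

62°C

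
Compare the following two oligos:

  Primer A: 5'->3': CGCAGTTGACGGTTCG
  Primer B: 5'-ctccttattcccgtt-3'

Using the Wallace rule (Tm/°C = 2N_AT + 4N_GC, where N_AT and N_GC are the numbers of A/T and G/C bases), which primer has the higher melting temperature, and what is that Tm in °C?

Primer A, 52°C

Primer A: A+T=6, G+C=10 → Tm = 2(6)+4(10) = 52°C
Primer B: A+T=8, G+C=7 → Tm = 2(8)+4(7) = 44°C
52°C vs 44°C → primer A is higher.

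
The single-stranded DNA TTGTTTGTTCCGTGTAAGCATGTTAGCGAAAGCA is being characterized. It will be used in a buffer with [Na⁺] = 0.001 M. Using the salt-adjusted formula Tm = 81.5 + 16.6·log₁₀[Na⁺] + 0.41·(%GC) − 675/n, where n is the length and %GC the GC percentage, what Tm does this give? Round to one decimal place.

28.7°C

Length n = 34. Base counts: A=8, T=12, C=5, G=9
G+C = 14, so %GC = 14/34 × 100 = 41.176%
Salt term: 16.6 × (-3) = -49.8
GC term: 0.41 × 41.176 = 16.882; length term: −675/34 = −19.853
Tm = 81.5 + (-49.8) + 16.882 − 19.853 = 28.729 → 28.7°C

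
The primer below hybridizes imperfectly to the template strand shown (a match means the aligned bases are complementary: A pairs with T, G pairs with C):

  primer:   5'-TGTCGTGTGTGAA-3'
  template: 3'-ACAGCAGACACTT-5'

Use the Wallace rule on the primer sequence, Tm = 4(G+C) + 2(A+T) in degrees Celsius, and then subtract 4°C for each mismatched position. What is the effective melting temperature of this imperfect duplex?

34°C

Primer base counts: A=2, T=5, G=5, C=1 → A+T=7, G+C=6
Perfect-match Tm = 2(7) + 4(6) = 14 + 24 = 38°C
Mismatches (positions where the bases are not complementary): 1 (at position 7)
Effective Tm = 38 − 1×4 = 38 − 4 = 34°C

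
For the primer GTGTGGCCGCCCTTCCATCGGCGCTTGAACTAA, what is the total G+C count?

Base counts: C=11, A=5, T=8, G=9
G+C = 9 + 11 = 20

20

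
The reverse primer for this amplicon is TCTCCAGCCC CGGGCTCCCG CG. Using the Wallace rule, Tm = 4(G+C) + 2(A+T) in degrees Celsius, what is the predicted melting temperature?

T=3, A=1, C=12, G=6
AT pairs contribute 4, GC pairs contribute 18.
Tm = 4·18 + 2·4 = 72 + 8 = 80°C

80°C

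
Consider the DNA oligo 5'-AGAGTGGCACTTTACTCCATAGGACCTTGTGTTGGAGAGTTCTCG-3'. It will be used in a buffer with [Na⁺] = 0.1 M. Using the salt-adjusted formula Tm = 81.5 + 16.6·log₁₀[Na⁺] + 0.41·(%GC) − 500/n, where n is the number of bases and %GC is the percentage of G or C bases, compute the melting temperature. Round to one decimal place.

73.8°C

Length n = 45. A=9, T=14, G=13, C=9
G+C = 22, so %GC = 22/45 × 100 = 48.889%
Salt term: 16.6 × (-1) = -16.6
GC term: 0.41 × 48.889 = 20.044; length term: −500/45 = −11.111
Tm = 81.5 + (-16.6) + 20.044 − 11.111 = 73.833 → 73.8°C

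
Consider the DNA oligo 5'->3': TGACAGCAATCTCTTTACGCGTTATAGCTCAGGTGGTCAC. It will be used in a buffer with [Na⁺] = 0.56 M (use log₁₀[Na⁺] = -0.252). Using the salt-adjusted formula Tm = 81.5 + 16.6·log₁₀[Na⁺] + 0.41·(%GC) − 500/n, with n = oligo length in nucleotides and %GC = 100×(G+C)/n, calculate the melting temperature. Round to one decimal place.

Length n = 40. Counting bases: C=10, T=12, G=9, A=9
G+C = 19, so %GC = 19/40 × 100 = 47.5%
Salt term: 16.6 × (-0.252) = -4.183
GC term: 0.41 × 47.5 = 19.475; length term: −500/40 = −12.5
Tm = 81.5 + (-4.183) + 19.475 − 12.5 = 84.292 → 84.3°C

84.3°C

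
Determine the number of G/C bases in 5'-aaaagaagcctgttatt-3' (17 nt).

5

Base counts: C=2, G=3, T=5, A=7
G+C = 3 + 2 = 5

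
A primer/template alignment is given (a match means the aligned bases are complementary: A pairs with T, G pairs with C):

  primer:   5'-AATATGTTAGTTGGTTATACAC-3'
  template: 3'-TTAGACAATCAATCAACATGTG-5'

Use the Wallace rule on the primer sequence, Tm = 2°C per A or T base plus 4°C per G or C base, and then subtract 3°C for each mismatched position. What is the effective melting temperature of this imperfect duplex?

47°C

Primer base counts: A=7, T=9, G=4, C=2 → A+T=16, G+C=6
Perfect-match Tm = 2(16) + 4(6) = 32 + 24 = 56°C
Mismatches (positions where the bases are not complementary): 3 (at positions 4, 13, 17)
Effective Tm = 56 − 3×3 = 56 − 9 = 47°C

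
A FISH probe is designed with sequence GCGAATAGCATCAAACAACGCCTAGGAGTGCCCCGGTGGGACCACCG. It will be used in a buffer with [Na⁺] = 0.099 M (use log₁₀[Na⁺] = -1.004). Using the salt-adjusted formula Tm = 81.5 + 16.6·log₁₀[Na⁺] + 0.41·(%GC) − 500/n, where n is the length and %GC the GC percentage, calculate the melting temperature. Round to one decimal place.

79.5°C

Length n = 47. Counting bases: G=14, C=15, A=13, T=5
G+C = 29, so %GC = 29/47 × 100 = 61.702%
Salt term: 16.6 × (-1.004) = -16.666
GC term: 0.41 × 61.702 = 25.298; length term: −500/47 = −10.638
Tm = 81.5 + (-16.666) + 25.298 − 10.638 = 79.494 → 79.5°C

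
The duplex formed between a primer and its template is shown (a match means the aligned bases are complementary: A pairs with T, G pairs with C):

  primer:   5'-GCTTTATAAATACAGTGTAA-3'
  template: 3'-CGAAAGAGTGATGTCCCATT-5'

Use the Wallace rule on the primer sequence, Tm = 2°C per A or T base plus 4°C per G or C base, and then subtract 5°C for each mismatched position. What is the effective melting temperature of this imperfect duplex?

Primer base counts: A=8, T=7, G=3, C=2 → A+T=15, G+C=5
Perfect-match Tm = 2(15) + 4(5) = 30 + 20 = 50°C
Mismatches (positions where the bases are not complementary): 4 (at positions 6, 8, 10, 16)
Effective Tm = 50 − 4×5 = 50 − 20 = 30°C

30°C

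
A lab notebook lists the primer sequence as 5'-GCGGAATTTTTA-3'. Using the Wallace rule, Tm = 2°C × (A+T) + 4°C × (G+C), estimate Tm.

Scanning the sequence gives A=3, T=5, C=1, G=3.
AT pairs contribute 8, GC pairs contribute 4.
Tm = 2×8 + 4×4 = 32°C

32°C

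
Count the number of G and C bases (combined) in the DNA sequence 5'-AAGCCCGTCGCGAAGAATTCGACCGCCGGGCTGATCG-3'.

24

T=5, C=12, G=12, A=8
G+C = 12 + 12 = 24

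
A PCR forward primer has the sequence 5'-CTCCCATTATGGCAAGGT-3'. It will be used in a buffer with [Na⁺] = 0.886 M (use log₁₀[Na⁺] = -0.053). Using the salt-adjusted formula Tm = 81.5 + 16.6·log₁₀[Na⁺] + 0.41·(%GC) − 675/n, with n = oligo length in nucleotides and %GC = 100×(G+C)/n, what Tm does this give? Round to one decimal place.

63.6°C

Length n = 18. G=4, A=4, T=5, C=5
G+C = 9, so %GC = 9/18 × 100 = 50%
Salt term: 16.6 × (-0.053) = -0.88
GC term: 0.41 × 50 = 20.5; length term: −675/18 = −37.5
Tm = 81.5 + (-0.88) + 20.5 − 37.5 = 63.62 → 63.6°C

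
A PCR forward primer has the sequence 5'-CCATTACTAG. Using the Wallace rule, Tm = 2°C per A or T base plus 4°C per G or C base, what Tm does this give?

28°C

G=1, T=3, A=3, C=3
So N_AT = 6 and N_GC = 4.
Tm = 2×6 + 4×4 = 28°C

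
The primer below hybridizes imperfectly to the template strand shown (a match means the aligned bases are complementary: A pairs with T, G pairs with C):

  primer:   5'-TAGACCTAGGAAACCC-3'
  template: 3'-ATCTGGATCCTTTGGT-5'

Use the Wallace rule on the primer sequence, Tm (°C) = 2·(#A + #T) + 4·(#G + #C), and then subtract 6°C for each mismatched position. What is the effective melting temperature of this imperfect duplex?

42°C

Primer base counts: A=6, T=2, G=3, C=5 → A+T=8, G+C=8
Perfect-match Tm = 2(8) + 4(8) = 16 + 32 = 48°C
Mismatches (positions where the bases are not complementary): 1 (at position 16)
Effective Tm = 48 − 1×6 = 48 − 6 = 42°C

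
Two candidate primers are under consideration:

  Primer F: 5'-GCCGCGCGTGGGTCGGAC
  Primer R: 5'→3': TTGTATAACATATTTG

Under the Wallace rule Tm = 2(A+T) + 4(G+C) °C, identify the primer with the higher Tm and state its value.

Primer F, 66°C

Primer F: A+T=3, G+C=15 → Tm = 2(3)+4(15) = 66°C
Primer R: A+T=13, G+C=3 → Tm = 2(13)+4(3) = 38°C
66°C vs 38°C → primer F is higher.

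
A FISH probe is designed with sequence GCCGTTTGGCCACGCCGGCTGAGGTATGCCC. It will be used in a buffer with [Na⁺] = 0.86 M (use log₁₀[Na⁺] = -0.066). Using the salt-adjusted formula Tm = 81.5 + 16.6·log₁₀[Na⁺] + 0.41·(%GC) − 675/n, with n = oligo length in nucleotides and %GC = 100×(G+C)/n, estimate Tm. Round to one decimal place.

87.7°C

Length n = 31. Scanning the sequence gives C=11, A=3, T=6, G=11.
G+C = 22, so %GC = 22/31 × 100 = 70.968%
Salt term: 16.6 × (-0.066) = -1.096
GC term: 0.41 × 70.968 = 29.097; length term: −675/31 = −21.774
Tm = 81.5 + (-1.096) + 29.097 − 21.774 = 87.727 → 87.7°C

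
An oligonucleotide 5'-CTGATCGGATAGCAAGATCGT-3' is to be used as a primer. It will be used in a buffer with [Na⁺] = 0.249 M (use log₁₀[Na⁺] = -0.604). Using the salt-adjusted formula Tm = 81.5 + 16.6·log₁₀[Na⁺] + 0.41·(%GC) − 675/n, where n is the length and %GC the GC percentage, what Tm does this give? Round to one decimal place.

58.9°C

Length n = 21. Scanning the sequence gives A=6, T=5, G=6, C=4.
G+C = 10, so %GC = 10/21 × 100 = 47.619%
Salt term: 16.6 × (-0.604) = -10.026
GC term: 0.41 × 47.619 = 19.524; length term: −675/21 = −32.143
Tm = 81.5 + (-10.026) + 19.524 − 32.143 = 58.855 → 58.9°C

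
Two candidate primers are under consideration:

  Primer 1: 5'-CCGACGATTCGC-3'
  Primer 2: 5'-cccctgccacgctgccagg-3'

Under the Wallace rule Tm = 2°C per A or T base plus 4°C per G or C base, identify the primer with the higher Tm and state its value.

Primer 2, 68°C

Primer 1: A+T=4, G+C=8 → Tm = 2(4)+4(8) = 40°C
Primer 2: A+T=4, G+C=15 → Tm = 2(4)+4(15) = 68°C
40°C vs 68°C → primer 2 is higher.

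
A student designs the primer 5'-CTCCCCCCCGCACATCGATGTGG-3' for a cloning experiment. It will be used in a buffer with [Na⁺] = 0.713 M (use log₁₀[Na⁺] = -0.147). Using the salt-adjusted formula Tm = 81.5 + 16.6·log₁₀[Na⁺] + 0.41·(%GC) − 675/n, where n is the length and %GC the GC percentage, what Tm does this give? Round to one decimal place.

78.2°C

Length n = 23. Counting bases: G=5, A=3, T=4, C=11
G+C = 16, so %GC = 16/23 × 100 = 69.565%
Salt term: 16.6 × (-0.147) = -2.44
GC term: 0.41 × 69.565 = 28.522; length term: −675/23 = −29.348
Tm = 81.5 + (-2.44) + 28.522 − 29.348 = 78.234 → 78.2°C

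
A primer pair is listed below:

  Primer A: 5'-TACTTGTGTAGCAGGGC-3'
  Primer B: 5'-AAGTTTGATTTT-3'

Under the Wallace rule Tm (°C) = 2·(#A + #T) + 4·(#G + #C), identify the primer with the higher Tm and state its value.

Primer A, 52°C

Primer A: A+T=8, G+C=9 → Tm = 2(8)+4(9) = 52°C
Primer B: A+T=10, G+C=2 → Tm = 2(10)+4(2) = 28°C
52°C vs 28°C → primer A is higher.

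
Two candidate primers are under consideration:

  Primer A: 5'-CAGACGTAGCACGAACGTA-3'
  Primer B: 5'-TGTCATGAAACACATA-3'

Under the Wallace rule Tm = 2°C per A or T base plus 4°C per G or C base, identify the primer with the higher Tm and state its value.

Primer A, 58°C

Primer A: A+T=9, G+C=10 → Tm = 2(9)+4(10) = 58°C
Primer B: A+T=11, G+C=5 → Tm = 2(11)+4(5) = 42°C
58°C vs 42°C → primer A is higher.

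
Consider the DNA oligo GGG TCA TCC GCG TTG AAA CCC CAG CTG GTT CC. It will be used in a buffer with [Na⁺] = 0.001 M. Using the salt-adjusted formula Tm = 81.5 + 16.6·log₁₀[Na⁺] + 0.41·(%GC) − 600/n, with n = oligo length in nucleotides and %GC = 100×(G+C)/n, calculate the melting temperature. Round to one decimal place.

Length n = 32. Counting bases: G=9, T=7, C=11, A=5
G+C = 20, so %GC = 20/32 × 100 = 62.5%
Salt term: 16.6 × (-3) = -49.8
GC term: 0.41 × 62.5 = 25.625; length term: −600/32 = −18.75
Tm = 81.5 + (-49.8) + 25.625 − 18.75 = 38.575 → 38.6°C

38.6°C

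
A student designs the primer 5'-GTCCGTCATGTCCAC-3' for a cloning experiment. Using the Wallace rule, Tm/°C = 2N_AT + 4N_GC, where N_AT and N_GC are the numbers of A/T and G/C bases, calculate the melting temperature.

48°C

Base counts: G=3, C=6, T=4, A=2
So N_AT = 6 and N_GC = 9.
Tm = 2×6 + 4×9 = 48°C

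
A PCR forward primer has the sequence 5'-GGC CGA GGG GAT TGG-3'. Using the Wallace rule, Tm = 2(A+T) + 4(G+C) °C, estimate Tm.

Scanning the sequence gives T=2, A=2, G=9, C=2.
AT pairs contribute 4, GC pairs contribute 11.
Tm = 2(4) + 4(11) = 8 + 44 = 52°C

52°C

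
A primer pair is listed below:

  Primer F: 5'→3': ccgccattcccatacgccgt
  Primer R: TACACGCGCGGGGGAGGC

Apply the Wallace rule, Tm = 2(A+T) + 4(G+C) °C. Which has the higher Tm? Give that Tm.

Primer F, 66°C

Primer F: A+T=7, G+C=13 → Tm = 2(7)+4(13) = 66°C
Primer R: A+T=4, G+C=14 → Tm = 2(4)+4(14) = 64°C
66°C vs 64°C → primer F is higher.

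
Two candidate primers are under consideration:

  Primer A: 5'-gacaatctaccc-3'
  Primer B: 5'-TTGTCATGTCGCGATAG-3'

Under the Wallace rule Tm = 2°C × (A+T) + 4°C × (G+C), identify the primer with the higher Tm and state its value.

Primer A: A+T=6, G+C=6 → Tm = 2(6)+4(6) = 36°C
Primer B: A+T=9, G+C=8 → Tm = 2(9)+4(8) = 50°C
36°C vs 50°C → primer B is higher.

Primer B, 50°C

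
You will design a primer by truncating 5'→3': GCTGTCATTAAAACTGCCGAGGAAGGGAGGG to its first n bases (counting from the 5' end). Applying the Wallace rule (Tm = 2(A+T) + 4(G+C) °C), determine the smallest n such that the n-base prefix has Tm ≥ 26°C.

First 8 bases: GCTGTCAT → Tm = 24°C (< 26°C)
First 9 bases: GCTGTCATT → Tm = 26°C (≥ 26°C)
Each additional base adds 2°C (A/T) or 4°C (G/C), so Tm is non-decreasing in n; n = 9 is the first length to reach 26°C.

n = 9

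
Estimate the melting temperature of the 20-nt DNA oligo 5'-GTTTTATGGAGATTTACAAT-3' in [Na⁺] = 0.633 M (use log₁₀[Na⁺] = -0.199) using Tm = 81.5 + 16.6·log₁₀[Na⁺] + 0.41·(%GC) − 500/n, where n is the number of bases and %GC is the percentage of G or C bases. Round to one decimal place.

63.4°C

Length n = 20. G=4, A=6, C=1, T=9
G+C = 5, so %GC = 5/20 × 100 = 25%
Salt term: 16.6 × (-0.199) = -3.303
GC term: 0.41 × 25 = 10.25; length term: −500/20 = −25
Tm = 81.5 + (-3.303) + 10.25 − 25 = 63.447 → 63.4°C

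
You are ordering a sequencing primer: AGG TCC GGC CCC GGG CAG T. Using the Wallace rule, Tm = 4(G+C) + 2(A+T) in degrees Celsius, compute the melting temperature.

G=8, T=2, C=7, A=2
A+T = 4, G+C = 15
Tm = 2(4) + 4(15) = 8 + 60 = 68°C

68°C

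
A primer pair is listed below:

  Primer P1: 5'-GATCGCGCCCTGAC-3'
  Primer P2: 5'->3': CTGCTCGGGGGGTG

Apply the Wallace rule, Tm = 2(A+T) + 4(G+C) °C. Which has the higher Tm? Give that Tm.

Primer P2, 50°C

Primer P1: A+T=4, G+C=10 → Tm = 2(4)+4(10) = 48°C
Primer P2: A+T=3, G+C=11 → Tm = 2(3)+4(11) = 50°C
48°C vs 50°C → primer P2 is higher.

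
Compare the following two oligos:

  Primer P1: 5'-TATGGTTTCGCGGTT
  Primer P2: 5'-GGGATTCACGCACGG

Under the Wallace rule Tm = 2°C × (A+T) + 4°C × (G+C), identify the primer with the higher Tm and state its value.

Primer P1: A+T=8, G+C=7 → Tm = 2(8)+4(7) = 44°C
Primer P2: A+T=5, G+C=10 → Tm = 2(5)+4(10) = 50°C
44°C vs 50°C → primer P2 is higher.

Primer P2, 50°C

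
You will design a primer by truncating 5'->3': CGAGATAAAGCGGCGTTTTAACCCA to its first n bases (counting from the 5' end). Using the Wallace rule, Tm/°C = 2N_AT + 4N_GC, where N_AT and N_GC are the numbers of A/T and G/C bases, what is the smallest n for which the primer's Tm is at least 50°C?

First 15 bases: CGAGATAAAGCGGCG → Tm = 48°C (< 50°C)
First 16 bases: CGAGATAAAGCGGCGT → Tm = 50°C (≥ 50°C)
Each additional base adds 2°C (A/T) or 4°C (G/C), so Tm is non-decreasing in n; n = 16 is the first length to reach 50°C.

n = 16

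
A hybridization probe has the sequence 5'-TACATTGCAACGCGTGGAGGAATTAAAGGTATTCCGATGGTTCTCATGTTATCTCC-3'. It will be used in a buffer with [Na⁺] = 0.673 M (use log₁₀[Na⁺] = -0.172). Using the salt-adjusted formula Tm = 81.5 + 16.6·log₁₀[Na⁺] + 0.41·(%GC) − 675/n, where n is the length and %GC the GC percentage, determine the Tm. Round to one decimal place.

84.2°C

Length n = 56. Scanning the sequence gives G=13, A=14, T=18, C=11.
G+C = 24, so %GC = 24/56 × 100 = 42.857%
Salt term: 16.6 × (-0.172) = -2.855
GC term: 0.41 × 42.857 = 17.571; length term: −675/56 = −12.054
Tm = 81.5 + (-2.855) + 17.571 − 12.054 = 84.162 → 84.2°C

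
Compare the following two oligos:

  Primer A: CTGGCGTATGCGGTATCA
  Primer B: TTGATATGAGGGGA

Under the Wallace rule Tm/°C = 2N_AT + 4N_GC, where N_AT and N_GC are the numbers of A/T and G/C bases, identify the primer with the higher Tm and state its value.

Primer A, 56°C

Primer A: A+T=8, G+C=10 → Tm = 2(8)+4(10) = 56°C
Primer B: A+T=8, G+C=6 → Tm = 2(8)+4(6) = 40°C
56°C vs 40°C → primer A is higher.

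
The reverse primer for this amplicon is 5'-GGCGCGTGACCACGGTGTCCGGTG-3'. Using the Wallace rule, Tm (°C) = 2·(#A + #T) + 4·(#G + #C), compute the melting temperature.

84°C

Base counts: C=7, T=4, A=2, G=11
So N_AT = 6 and N_GC = 18.
Tm = 2(6) + 4(18) = 12 + 72 = 84°C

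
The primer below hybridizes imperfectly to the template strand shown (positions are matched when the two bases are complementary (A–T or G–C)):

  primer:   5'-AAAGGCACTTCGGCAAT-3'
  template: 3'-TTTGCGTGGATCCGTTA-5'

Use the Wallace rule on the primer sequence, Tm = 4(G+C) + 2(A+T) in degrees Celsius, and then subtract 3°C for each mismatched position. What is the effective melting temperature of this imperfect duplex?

Primer base counts: A=6, T=3, G=4, C=4 → A+T=9, G+C=8
Perfect-match Tm = 2(9) + 4(8) = 18 + 32 = 50°C
Mismatches (positions where the bases are not complementary): 3 (at positions 4, 9, 11)
Effective Tm = 50 − 3×3 = 50 − 9 = 41°C

41°C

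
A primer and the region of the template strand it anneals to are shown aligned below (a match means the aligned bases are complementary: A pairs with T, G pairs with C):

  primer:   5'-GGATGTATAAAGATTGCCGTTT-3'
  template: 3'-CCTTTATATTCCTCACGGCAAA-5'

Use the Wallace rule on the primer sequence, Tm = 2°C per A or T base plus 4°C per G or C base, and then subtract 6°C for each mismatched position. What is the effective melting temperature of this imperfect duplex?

36°C

Primer base counts: A=6, T=8, G=6, C=2 → A+T=14, G+C=8
Perfect-match Tm = 2(14) + 4(8) = 28 + 32 = 60°C
Mismatches (positions where the bases are not complementary): 4 (at positions 4, 5, 11, 14)
Effective Tm = 60 − 4×6 = 60 − 24 = 36°C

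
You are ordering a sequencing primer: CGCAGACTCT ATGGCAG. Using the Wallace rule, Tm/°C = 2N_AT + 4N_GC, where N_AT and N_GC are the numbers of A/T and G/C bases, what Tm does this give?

Counting bases: G=5, C=5, A=4, T=3
AT pairs contribute 7, GC pairs contribute 10.
Tm = 2(7) + 4(10) = 14 + 40 = 54°C

54°C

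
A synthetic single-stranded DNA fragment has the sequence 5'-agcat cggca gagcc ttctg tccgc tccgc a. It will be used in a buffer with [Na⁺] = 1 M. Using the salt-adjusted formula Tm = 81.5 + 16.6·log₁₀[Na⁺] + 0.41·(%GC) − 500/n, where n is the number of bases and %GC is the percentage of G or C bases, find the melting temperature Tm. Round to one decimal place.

Length n = 31. Counting bases: A=5, C=12, G=8, T=6
G+C = 20, so %GC = 20/31 × 100 = 64.516%
Salt term: 16.6 × (0) = 0
GC term: 0.41 × 64.516 = 26.452; length term: −500/31 = −16.129
Tm = 81.5 + (0) + 26.452 − 16.129 = 91.823 → 91.8°C

91.8°C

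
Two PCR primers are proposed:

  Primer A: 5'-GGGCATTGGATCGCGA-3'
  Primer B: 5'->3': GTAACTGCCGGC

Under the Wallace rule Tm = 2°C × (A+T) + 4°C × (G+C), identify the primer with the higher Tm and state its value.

Primer A, 52°C

Primer A: A+T=6, G+C=10 → Tm = 2(6)+4(10) = 52°C
Primer B: A+T=4, G+C=8 → Tm = 2(4)+4(8) = 40°C
52°C vs 40°C → primer A is higher.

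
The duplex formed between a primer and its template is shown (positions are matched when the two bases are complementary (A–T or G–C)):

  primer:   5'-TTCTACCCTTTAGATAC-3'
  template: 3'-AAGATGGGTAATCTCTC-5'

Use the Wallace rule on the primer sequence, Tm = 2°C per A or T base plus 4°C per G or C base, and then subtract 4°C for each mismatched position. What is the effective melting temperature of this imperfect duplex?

34°C

Primer base counts: A=4, T=7, G=1, C=5 → A+T=11, G+C=6
Perfect-match Tm = 2(11) + 4(6) = 22 + 24 = 46°C
Mismatches (positions where the bases are not complementary): 3 (at positions 9, 15, 17)
Effective Tm = 46 − 3×4 = 46 − 12 = 34°C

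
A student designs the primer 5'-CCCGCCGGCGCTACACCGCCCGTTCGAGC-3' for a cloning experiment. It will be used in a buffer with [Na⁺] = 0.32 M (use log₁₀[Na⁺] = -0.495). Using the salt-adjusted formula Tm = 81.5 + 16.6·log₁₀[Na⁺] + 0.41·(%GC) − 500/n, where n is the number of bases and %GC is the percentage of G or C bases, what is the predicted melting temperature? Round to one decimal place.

88.6°C

Length n = 29. Counting bases: A=3, C=15, G=8, T=3
G+C = 23, so %GC = 23/29 × 100 = 79.31%
Salt term: 16.6 × (-0.495) = -8.217
GC term: 0.41 × 79.31 = 32.517; length term: −500/29 = −17.241
Tm = 81.5 + (-8.217) + 32.517 − 17.241 = 88.559 → 88.6°C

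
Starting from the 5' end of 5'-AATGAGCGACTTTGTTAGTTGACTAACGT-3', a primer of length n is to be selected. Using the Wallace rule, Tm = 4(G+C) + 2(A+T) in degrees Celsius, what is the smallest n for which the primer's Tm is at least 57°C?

First 20 bases: AATGAGCGACTTTGTTAGTT → Tm = 54°C (< 57°C)
First 21 bases: AATGAGCGACTTTGTTAGTTG → Tm = 58°C (≥ 57°C)
Each additional base adds 2°C (A/T) or 4°C (G/C), so Tm is non-decreasing in n; n = 21 is the first length to reach 57°C.

n = 21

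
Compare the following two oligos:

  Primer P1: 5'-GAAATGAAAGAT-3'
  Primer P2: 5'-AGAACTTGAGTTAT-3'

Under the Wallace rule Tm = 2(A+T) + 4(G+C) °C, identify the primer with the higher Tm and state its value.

Primer P1: A+T=9, G+C=3 → Tm = 2(9)+4(3) = 30°C
Primer P2: A+T=10, G+C=4 → Tm = 2(10)+4(4) = 36°C
30°C vs 36°C → primer P2 is higher.

Primer P2, 36°C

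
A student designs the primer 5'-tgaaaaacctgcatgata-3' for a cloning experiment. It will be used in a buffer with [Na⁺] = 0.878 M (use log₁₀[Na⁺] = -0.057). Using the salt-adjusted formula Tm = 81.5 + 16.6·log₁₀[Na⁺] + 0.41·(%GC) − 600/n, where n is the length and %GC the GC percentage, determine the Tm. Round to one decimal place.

60.9°C

Length n = 18. Base counts: T=4, A=8, C=3, G=3
G+C = 6, so %GC = 6/18 × 100 = 33.333%
Salt term: 16.6 × (-0.057) = -0.946
GC term: 0.41 × 33.333 = 13.667; length term: −600/18 = −33.333
Tm = 81.5 + (-0.946) + 13.667 − 33.333 = 60.888 → 60.9°C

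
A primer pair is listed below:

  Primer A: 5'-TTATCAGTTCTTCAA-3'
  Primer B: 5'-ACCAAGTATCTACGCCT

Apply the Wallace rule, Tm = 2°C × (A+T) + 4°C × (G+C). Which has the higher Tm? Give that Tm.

Primer A: A+T=11, G+C=4 → Tm = 2(11)+4(4) = 38°C
Primer B: A+T=9, G+C=8 → Tm = 2(9)+4(8) = 50°C
38°C vs 50°C → primer B is higher.

Primer B, 50°C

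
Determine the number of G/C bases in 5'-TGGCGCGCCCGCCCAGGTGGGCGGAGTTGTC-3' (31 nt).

Scanning the sequence gives A=2, G=14, C=10, T=5.
G+C = 14 + 10 = 24

24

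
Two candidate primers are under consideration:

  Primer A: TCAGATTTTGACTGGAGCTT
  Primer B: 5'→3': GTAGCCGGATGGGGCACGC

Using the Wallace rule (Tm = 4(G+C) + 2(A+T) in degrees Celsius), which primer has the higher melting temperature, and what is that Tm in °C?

Primer A: A+T=12, G+C=8 → Tm = 2(12)+4(8) = 56°C
Primer B: A+T=5, G+C=14 → Tm = 2(5)+4(14) = 66°C
56°C vs 66°C → primer B is higher.

Primer B, 66°C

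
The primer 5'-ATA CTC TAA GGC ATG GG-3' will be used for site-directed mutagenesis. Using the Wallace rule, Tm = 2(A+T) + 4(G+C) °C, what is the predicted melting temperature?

50°C

T=4, A=5, C=3, G=5
So N_AT = 9 and N_GC = 8.
Tm = 2×9 + 4×8 = 50°C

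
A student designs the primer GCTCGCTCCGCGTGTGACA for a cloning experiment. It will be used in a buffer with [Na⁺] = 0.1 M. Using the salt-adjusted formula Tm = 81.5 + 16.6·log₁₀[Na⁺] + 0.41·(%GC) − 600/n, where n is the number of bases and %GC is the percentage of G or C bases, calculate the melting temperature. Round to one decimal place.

Length n = 19. Base counts: C=7, G=6, A=2, T=4
G+C = 13, so %GC = 13/19 × 100 = 68.421%
Salt term: 16.6 × (-1) = -16.6
GC term: 0.41 × 68.421 = 28.053; length term: −600/19 = −31.579
Tm = 81.5 + (-16.6) + 28.053 − 31.579 = 61.374 → 61.4°C

61.4°C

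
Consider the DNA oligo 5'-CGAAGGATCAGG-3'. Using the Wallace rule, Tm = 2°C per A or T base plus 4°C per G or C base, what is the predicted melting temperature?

C=2, T=1, G=5, A=4
So N_AT = 5 and N_GC = 7.
Tm = 4·7 + 2·5 = 28 + 10 = 38°C

38°C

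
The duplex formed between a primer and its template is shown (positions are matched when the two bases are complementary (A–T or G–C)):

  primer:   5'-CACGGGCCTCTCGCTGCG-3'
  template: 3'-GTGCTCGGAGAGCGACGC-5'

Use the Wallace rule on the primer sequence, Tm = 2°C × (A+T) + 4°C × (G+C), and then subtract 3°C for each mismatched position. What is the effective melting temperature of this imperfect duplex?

61°C

Primer base counts: A=1, T=3, G=6, C=8 → A+T=4, G+C=14
Perfect-match Tm = 2(4) + 4(14) = 8 + 56 = 64°C
Mismatches (positions where the bases are not complementary): 1 (at position 5)
Effective Tm = 64 − 1×3 = 64 − 3 = 61°C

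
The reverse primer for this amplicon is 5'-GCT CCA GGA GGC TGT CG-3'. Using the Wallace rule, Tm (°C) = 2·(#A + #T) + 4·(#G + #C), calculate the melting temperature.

C=5, T=3, A=2, G=7
AT pairs contribute 5, GC pairs contribute 12.
Tm = 4·12 + 2·5 = 48 + 10 = 58°C

58°C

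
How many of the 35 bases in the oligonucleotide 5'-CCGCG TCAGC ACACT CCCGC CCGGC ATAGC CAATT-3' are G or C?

23

C=16, A=7, T=5, G=7
G+C = 7 + 16 = 23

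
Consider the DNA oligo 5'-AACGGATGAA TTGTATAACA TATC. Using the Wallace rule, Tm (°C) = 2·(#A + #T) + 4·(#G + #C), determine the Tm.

Scanning the sequence gives T=7, G=4, A=10, C=3.
AT pairs contribute 17, GC pairs contribute 7.
Tm = 2(17) + 4(7) = 34 + 28 = 62°C

62°C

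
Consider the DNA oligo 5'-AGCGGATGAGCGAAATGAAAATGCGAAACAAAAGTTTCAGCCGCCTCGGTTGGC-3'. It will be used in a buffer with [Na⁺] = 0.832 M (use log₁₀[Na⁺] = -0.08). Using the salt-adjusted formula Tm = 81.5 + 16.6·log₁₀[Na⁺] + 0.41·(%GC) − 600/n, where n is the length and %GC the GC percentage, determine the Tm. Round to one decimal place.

89.6°C

Length n = 54. G=16, A=18, C=11, T=9
G+C = 27, so %GC = 27/54 × 100 = 50%
Salt term: 16.6 × (-0.08) = -1.328
GC term: 0.41 × 50 = 20.5; length term: −600/54 = −11.111
Tm = 81.5 + (-1.328) + 20.5 − 11.111 = 89.561 → 89.6°C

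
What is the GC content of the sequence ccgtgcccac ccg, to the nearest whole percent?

85%

Counting bases: C=8, T=1, G=3, A=1
G+C = 3 + 8 = 11 out of 13 bases
%GC = 11/13 × 100 = 84.62% ≈ 85%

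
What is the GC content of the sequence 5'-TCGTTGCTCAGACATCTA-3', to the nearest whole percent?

44%

Scanning the sequence gives A=4, G=3, C=5, T=6.
G+C = 3 + 5 = 8 out of 18 bases
%GC = 8/18 × 100 = 44.44% ≈ 44%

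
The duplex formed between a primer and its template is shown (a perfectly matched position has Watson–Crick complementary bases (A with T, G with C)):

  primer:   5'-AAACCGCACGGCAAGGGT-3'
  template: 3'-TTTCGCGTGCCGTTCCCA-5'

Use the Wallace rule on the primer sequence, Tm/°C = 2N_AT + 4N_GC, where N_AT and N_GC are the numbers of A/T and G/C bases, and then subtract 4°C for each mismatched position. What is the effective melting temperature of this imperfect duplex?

54°C

Primer base counts: A=6, T=1, G=6, C=5 → A+T=7, G+C=11
Perfect-match Tm = 2(7) + 4(11) = 14 + 44 = 58°C
Mismatches (positions where the bases are not complementary): 1 (at position 4)
Effective Tm = 58 − 1×4 = 58 − 4 = 54°C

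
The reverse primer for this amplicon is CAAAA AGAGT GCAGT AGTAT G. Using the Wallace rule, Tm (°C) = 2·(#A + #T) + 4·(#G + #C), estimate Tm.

58°C

Scanning the sequence gives A=9, C=2, T=4, G=6.
So N_AT = 13 and N_GC = 8.
Tm = 4·8 + 2·13 = 32 + 26 = 58°C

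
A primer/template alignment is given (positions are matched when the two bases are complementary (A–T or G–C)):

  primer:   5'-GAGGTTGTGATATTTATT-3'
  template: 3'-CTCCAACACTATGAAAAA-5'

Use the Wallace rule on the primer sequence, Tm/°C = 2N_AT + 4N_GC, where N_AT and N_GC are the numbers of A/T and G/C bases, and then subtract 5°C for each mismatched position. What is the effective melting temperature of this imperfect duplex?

Primer base counts: A=4, T=9, G=5, C=0 → A+T=13, G+C=5
Perfect-match Tm = 2(13) + 4(5) = 26 + 20 = 46°C
Mismatches (positions where the bases are not complementary): 2 (at positions 13, 16)
Effective Tm = 46 − 2×5 = 46 − 10 = 36°C

36°C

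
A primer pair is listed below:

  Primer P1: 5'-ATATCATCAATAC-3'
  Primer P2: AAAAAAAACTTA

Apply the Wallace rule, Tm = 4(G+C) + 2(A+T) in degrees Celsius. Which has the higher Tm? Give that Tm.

Primer P1, 32°C

Primer P1: A+T=10, G+C=3 → Tm = 2(10)+4(3) = 32°C
Primer P2: A+T=11, G+C=1 → Tm = 2(11)+4(1) = 26°C
32°C vs 26°C → primer P1 is higher.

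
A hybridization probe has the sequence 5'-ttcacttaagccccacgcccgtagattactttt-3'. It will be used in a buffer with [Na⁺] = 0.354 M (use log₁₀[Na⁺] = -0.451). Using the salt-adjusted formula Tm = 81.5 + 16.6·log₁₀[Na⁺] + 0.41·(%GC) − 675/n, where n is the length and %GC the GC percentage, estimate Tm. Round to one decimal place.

Length n = 33. Counting bases: C=11, A=7, G=4, T=11
G+C = 15, so %GC = 15/33 × 100 = 45.455%
Salt term: 16.6 × (-0.451) = -7.487
GC term: 0.41 × 45.455 = 18.637; length term: −675/33 = −20.455
Tm = 81.5 + (-7.487) + 18.637 − 20.455 = 72.195 → 72.2°C

72.2°C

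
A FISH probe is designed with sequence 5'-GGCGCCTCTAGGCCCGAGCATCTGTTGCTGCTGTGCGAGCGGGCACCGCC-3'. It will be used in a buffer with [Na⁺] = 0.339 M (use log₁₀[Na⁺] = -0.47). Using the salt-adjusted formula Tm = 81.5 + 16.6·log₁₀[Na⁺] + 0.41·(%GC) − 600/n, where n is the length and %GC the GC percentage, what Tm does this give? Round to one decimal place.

Length n = 50. C=18, G=18, A=5, T=9
G+C = 36, so %GC = 36/50 × 100 = 72%
Salt term: 16.6 × (-0.47) = -7.802
GC term: 0.41 × 72 = 29.52; length term: −600/50 = −12
Tm = 81.5 + (-7.802) + 29.52 − 12 = 91.218 → 91.2°C

91.2°C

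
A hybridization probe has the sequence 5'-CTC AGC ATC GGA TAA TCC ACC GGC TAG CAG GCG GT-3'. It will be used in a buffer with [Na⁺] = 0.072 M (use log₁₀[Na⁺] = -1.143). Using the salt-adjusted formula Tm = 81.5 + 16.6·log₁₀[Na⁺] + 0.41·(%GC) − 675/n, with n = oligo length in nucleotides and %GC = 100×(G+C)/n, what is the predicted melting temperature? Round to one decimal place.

67.8°C

Length n = 35. A=8, T=6, G=10, C=11
G+C = 21, so %GC = 21/35 × 100 = 60%
Salt term: 16.6 × (-1.143) = -18.974
GC term: 0.41 × 60 = 24.6; length term: −675/35 = −19.286
Tm = 81.5 + (-18.974) + 24.6 − 19.286 = 67.84 → 67.8°C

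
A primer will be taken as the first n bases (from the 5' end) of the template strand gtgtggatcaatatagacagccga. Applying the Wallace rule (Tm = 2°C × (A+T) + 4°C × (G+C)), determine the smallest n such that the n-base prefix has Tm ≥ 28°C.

First 8 bases: GTGTGGAT → Tm = 24°C (< 28°C)
First 9 bases: GTGTGGATC → Tm = 28°C (≥ 28°C)
Since every base adds ≥2°C, Tm only increases with n, so the threshold is first crossed at n = 9.

n = 9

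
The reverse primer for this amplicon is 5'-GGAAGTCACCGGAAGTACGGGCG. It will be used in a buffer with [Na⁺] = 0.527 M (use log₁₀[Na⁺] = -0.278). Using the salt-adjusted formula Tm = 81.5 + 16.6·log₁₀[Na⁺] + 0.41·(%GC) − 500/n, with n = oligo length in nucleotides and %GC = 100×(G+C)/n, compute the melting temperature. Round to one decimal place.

Length n = 23. Counting bases: T=2, G=10, A=6, C=5
G+C = 15, so %GC = 15/23 × 100 = 65.217%
Salt term: 16.6 × (-0.278) = -4.615
GC term: 0.41 × 65.217 = 26.739; length term: −500/23 = −21.739
Tm = 81.5 + (-4.615) + 26.739 − 21.739 = 81.885 → 81.9°C

81.9°C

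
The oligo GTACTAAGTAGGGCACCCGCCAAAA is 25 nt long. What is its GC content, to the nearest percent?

52%

Scanning the sequence gives C=7, G=6, A=9, T=3.
G+C = 6 + 7 = 13 out of 25 bases
%GC = 13/25 × 100 = 52% ≈ 52%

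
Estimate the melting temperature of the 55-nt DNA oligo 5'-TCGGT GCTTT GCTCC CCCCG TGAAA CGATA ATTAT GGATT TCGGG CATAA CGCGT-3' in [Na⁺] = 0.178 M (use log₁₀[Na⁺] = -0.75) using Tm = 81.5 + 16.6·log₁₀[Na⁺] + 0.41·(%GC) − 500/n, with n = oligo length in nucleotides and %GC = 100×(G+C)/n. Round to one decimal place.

80.8°C

Length n = 55. Counting bases: C=14, G=14, A=11, T=16
G+C = 28, so %GC = 28/55 × 100 = 50.909%
Salt term: 16.6 × (-0.75) = -12.45
GC term: 0.41 × 50.909 = 20.873; length term: −500/55 = −9.091
Tm = 81.5 + (-12.45) + 20.873 − 9.091 = 80.832 → 80.8°C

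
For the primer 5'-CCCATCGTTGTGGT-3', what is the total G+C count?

Base counts: A=1, T=5, C=4, G=4
Total G or C: 4 + 4 = 8

8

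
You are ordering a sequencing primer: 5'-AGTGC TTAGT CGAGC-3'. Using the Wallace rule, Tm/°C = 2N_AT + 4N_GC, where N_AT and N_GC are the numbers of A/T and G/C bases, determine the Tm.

46°C

Counting bases: C=3, T=4, G=5, A=3
So N_AT = 7 and N_GC = 8.
Tm = 4·8 + 2·7 = 32 + 14 = 46°C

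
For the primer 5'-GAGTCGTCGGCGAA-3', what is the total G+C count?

9

Scanning the sequence gives G=6, C=3, A=3, T=2.
Total G or C: 6 + 3 = 9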